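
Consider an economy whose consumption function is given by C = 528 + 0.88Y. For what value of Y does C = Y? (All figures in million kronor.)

Y = 4400

At break-even, C = Y: 528 + 0.88Y = Y
0.12Y = 528, so Y = 528/0.12 = 4400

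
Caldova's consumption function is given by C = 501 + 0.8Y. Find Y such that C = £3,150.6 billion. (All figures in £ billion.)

501 + 0.8Y = 3150.6
0.8Y = 2649.6, so Y = 2649.6/0.8 = 3312

Y = 3312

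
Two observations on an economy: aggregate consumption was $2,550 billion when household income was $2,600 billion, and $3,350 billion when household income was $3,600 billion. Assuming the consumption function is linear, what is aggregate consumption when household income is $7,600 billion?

MPC = (3350 − 2550)/(3600 − 2600) = 800/1000 = 0.8
a = 2550 − 0.8(2600) = 2550 − 2080 = 470
C = 470 + 0.8(7600) = 470 + 6080 = 6550

C = 6550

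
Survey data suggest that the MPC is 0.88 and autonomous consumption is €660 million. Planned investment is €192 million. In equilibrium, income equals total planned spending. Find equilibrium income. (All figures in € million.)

Y = 7100

Y = C + I = 660 + 0.88Y + 192
Y − 0.88Y = 852
0.12Y = 852, so Y = 852/0.12 = 7100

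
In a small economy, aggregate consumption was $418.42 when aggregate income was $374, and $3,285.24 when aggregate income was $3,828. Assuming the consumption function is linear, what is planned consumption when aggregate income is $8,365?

C = 7050.95

MPC = (3285.24 − 418.42)/(3828 − 374) = 2866.82/3454 = 0.83
a = 418.42 − 0.83(374) = 418.42 − 310.42 = 108
C = 108 + 0.83(8365) = 108 + 6942.95 = 7050.95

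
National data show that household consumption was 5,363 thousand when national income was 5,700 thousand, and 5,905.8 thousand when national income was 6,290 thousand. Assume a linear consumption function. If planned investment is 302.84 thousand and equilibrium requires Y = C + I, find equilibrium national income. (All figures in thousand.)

Y = 5273

MPC = (5905.8 − 5363)/(6290 − 5700) = 542.8/590 = 0.92
a = 5363 − 0.92(5700) = 119
Equilibrium: Y = 119 + 0.92Y + 302.84
0.08Y = 421.84, so Y = 421.84/0.08 = 5273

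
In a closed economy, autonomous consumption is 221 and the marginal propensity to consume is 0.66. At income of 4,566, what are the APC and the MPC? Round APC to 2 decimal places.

MPC = 0.66 (the slope of the consumption function)
C = 221 + 0.66(4566) = 3234.56, so APC = 3234.56/4566 = 0.71

APC = 0.71; MPC = 0.66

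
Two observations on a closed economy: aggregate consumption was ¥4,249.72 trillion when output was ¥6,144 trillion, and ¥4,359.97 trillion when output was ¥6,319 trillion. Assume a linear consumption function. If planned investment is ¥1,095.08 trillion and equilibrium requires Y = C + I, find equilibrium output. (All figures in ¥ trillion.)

MPC = (4359.97 − 4249.72)/(6319 − 6144) = 110.25/175 = 0.63
a = 4249.72 − 0.63(6144) = 379
Equilibrium: Y = 379 + 0.63Y + 1095.08
0.37Y = 1474.08, so Y = 1474.08/0.37 = 3984

Y = 3984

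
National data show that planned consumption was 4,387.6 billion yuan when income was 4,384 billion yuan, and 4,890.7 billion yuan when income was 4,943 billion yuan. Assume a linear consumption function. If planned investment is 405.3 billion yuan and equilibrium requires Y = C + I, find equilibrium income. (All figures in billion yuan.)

MPC = (4890.7 − 4387.6)/(4943 − 4384) = 503.1/559 = 0.9
a = 4387.6 − 0.9(4384) = 442
Equilibrium: Y = 442 + 0.9Y + 405.3
0.1Y = 847.3, so Y = 847.3/0.1 = 8473

Y = 8473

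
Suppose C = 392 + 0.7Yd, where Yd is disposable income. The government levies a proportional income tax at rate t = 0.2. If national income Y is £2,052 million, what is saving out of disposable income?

Yd = (1 − 0.2)(2052) = 0.8(2052) = 1641.6
C = 392 + 0.7(1641.6) = 392 + 1149.12 = 1541.12
S = Yd − C = 1641.6 − 1541.12 = 100.48

S = 100.48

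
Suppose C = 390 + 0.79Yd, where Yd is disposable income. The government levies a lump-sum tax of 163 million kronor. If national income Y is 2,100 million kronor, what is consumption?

C = 1920.23

Yd = Y − T = 2100 − 163 = 1937
C = 390 + 0.79(1937) = 390 + 1530.23 = 1920.23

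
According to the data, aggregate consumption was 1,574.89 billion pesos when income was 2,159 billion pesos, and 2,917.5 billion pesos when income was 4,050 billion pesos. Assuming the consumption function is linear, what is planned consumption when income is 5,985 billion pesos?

C = 4291.35

MPC = (2917.5 − 1574.89)/(4050 − 2159) = 1342.61/1891 = 0.71
a = 1574.89 − 0.71(2159) = 1574.89 − 1532.89 = 42
C = 42 + 0.71(5985) = 42 + 4249.35 = 4291.35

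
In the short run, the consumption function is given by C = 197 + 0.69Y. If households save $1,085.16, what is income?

Y = 4136

S = Y − C = -197 + 0.31Y
-197 + 0.31Y = 1085.16, so 0.31Y = 1282.16 and Y = 4136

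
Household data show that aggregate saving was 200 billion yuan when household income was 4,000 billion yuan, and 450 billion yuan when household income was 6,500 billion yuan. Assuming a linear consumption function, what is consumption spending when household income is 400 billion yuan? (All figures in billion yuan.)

MPS = ΔS/ΔY = (450 − 200)/(6500 − 4000) = 250/2500 = 0.1
MPC = 1 − MPS = 0.9
Autonomous saving = 200 − 0.1(4000) = -200, so a = 200
C = 200 + 0.9(400) = 200 + 360 = 560

C = 560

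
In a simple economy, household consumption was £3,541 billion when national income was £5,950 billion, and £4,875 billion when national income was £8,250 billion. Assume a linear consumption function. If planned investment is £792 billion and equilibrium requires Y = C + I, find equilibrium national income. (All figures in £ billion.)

Y = 2100

MPC = (4875 − 3541)/(8250 − 5950) = 1334/2300 = 0.58
a = 3541 − 0.58(5950) = 90
Equilibrium: Y = 90 + 0.58Y + 792
0.42Y = 882, so Y = 882/0.42 = 2100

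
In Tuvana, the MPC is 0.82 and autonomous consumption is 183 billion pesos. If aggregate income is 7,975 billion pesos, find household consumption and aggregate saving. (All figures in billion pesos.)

C = 183 + 0.82(7975) = 183 + 6539.5 = 6722.5
S = Y − C = 7975 − 6722.5 = 1252.5

C = 6722.5; S = 1252.5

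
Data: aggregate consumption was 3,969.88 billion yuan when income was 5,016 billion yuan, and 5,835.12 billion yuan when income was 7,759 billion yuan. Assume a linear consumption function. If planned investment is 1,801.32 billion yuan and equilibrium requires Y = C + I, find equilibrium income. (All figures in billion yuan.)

MPC = (5835.12 − 3969.88)/(7759 − 5016) = 1865.24/2743 = 0.68
a = 3969.88 − 0.68(5016) = 559
Equilibrium: Y = 559 + 0.68Y + 1801.32
0.32Y = 2360.32, so Y = 2360.32/0.32 = 7376

Y = 7376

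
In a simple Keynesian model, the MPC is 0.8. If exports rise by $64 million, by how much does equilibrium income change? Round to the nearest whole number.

ΔY ≈ 320

The multiplier is 1/(1 − MPC) = 1/0.2.
ΔY = 64/0.2 = 320.00 ≈ 320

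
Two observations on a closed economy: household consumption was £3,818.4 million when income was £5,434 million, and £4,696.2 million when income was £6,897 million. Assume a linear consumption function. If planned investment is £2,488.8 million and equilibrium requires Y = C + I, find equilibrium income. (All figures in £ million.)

MPC = (4696.2 − 3818.4)/(6897 − 5434) = 877.8/1463 = 0.6
a = 3818.4 − 0.6(5434) = 558
Equilibrium: Y = 558 + 0.6Y + 2488.8
0.4Y = 3046.8, so Y = 3046.8/0.4 = 7617

Y = 7617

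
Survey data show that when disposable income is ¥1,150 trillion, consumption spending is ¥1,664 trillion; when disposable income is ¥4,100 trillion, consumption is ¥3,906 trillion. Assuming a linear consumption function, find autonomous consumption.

MPC = ΔC/ΔY = (3906 − 1664)/(4100 − 1150) = 2242/2950 = 0.76
a = C − MPC·Y = 1664 − 0.76(1150) = 1664 − 874 = 790

a = 790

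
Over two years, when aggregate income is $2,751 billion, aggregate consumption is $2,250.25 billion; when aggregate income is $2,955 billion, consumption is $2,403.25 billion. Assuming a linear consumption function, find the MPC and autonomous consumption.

MPC = 0.75; a = 187

MPC = ΔC/ΔY = (2403.25 − 2250.25)/(2955 − 2751) = 153/204 = 0.75
a = C − MPC·Y = 2250.25 − 0.75(2751) = 2250.25 − 2063.25 = 187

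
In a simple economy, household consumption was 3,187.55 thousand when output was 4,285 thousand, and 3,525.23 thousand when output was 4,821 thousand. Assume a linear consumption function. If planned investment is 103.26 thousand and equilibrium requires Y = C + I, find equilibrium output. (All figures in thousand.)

Y = 1598

MPC = (3525.23 − 3187.55)/(4821 − 4285) = 337.68/536 = 0.63
a = 3187.55 − 0.63(4285) = 488
Equilibrium: Y = 488 + 0.63Y + 103.26
0.37Y = 591.26, so Y = 591.26/0.37 = 1598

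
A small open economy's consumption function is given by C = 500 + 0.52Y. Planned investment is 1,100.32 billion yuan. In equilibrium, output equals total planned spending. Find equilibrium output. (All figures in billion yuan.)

Y = 3334

Y = C + I = 500 + 0.52Y + 1100.32
Y − 0.52Y = 1600.32
0.48Y = 1600.32, so Y = 1600.32/0.48 = 3334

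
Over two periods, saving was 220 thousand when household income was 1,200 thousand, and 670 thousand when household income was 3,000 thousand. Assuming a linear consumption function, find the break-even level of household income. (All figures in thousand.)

Y = 320

MPS = ΔS/ΔY = (670 − 220)/(3000 − 1200) = 450/1800 = 0.25
MPC = 1 − MPS = 0.75
From S(1200) = 220: −a + 0.25(1200) = 220, so a = 300 − 220 = 80
Break-even (S = 0): Y = a/MPS = 80/0.25 = 320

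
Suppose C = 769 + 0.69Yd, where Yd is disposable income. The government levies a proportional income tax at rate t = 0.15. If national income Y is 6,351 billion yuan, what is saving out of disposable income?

S = 904.4885

Yd = (1 − 0.15)(6351) = 0.85(6351) = 5398.35
C = 769 + 0.69(5398.35) = 769 + 3724.8615 = 4493.8615
S = Yd − C = 5398.35 − 4493.8615 = 904.4885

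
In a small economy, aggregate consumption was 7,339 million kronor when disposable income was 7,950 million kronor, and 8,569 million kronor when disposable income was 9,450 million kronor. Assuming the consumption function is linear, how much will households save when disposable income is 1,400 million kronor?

MPC = (8569 − 7339)/(9450 − 7950) = 1230/1500 = 0.82
a = 7339 − 0.82(7950) = 7339 − 6519 = 820
C = 820 + 0.82(1400) = 1968
S = 1400 − 1968 = -568

S = -568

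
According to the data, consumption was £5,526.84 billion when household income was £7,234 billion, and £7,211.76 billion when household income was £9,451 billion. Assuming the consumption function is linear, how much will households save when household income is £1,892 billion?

MPC = (7211.76 − 5526.84)/(9451 − 7234) = 1684.92/2217 = 0.76
a = 5526.84 − 0.76(7234) = 5526.84 − 5497.84 = 29
C = 29 + 0.76(1892) = 1466.92
S = 1892 − 1466.92 = 425.08

S = 425.08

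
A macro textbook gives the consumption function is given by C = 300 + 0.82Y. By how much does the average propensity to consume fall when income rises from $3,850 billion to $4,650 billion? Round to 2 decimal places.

At Y = 3850: C = 300 + 0.82(3850) = 3457, APC = 3457/3850 = 0.898
At Y = 4650: C = 4113, APC = 4113/4650 = 0.885
Fall in APC = 0.898 − 0.885 = 0.013 ≈ 0.01

ΔAPC = 0.01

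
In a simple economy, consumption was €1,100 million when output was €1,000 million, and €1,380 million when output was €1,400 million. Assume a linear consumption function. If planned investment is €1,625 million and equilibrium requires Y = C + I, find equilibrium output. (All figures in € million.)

Y = 6750

MPC = (1380 − 1100)/(1400 − 1000) = 280/400 = 0.7
a = 1100 − 0.7(1000) = 400
Equilibrium: Y = 400 + 0.7Y + 1625
0.3Y = 2025, so Y = 2025/0.3 = 6750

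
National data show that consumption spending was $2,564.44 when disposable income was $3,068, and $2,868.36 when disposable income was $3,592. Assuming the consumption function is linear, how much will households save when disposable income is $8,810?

S = 2915.2

MPC = (2868.36 − 2564.44)/(3592 − 3068) = 303.92/524 = 0.58
a = 2564.44 − 0.58(3068) = 2564.44 − 1779.44 = 785
C = 785 + 0.58(8810) = 5894.8
S = 8810 − 5894.8 = 2915.2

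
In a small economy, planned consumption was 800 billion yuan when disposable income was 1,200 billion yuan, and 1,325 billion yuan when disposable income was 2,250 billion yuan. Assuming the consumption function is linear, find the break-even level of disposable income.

Y = 400

MPC = (1325 − 800)/(2250 − 1200) = 525/1050 = 0.5
a = 800 − 0.5(1200) = 800 − 600 = 200
Break-even: Y = a/(1−MPC) = 200/0.5 = 400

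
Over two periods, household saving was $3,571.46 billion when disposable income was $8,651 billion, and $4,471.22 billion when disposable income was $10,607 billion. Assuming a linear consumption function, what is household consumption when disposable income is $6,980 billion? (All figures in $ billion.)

MPS = ΔS/ΔY = (4471.22 − 3571.46)/(10607 − 8651) = 899.76/1956 = 0.46
MPC = 1 − MPS = 0.54
Autonomous saving = 3571.46 − 0.46(8651) = -408, so a = 408
C = 408 + 0.54(6980) = 408 + 3769.2 = 4177.2

C = 4177.2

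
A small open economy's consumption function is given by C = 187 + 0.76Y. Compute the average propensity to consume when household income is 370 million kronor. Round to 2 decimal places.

APC = 1.27

C = 187 + 0.76(370) = 468.2
APC = C/Y = 468.2/370 = 1.27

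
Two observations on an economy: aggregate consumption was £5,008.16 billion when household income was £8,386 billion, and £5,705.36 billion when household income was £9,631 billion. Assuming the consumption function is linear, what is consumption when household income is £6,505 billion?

MPC = (5705.36 − 5008.16)/(9631 − 8386) = 697.2/1245 = 0.56
a = 5008.16 − 0.56(8386) = 5008.16 − 4696.16 = 312
C = 312 + 0.56(6505) = 312 + 3642.8 = 3954.8

C = 3954.8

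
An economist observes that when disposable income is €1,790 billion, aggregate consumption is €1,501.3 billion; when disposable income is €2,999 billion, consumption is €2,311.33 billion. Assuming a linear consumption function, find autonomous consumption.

a = 302

MPC = ΔC/ΔY = (2311.33 − 1501.3)/(2999 − 1790) = 810.03/1209 = 0.67
a = C − MPC·Y = 1501.3 − 0.67(1790) = 1501.3 − 1199.3 = 302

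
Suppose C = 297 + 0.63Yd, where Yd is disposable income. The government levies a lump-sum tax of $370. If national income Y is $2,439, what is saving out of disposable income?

Yd = Y − T = 2439 − 370 = 2069
C = 297 + 0.63(2069) = 297 + 1303.47 = 1600.47
S = Yd − C = 2069 − 1600.47 = 468.53

S = 468.53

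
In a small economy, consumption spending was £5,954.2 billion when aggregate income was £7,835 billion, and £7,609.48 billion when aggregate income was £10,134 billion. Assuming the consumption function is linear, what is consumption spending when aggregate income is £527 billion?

C = 692.44

MPC = (7609.48 − 5954.2)/(10134 − 7835) = 1655.28/2299 = 0.72
a = 5954.2 − 0.72(7835) = 5954.2 − 5641.2 = 313
C = 313 + 0.72(527) = 313 + 379.44 = 692.44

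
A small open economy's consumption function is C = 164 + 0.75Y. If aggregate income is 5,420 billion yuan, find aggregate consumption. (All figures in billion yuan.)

C = 4229

C = 164 + 0.75(5420) = 164 + 4065 = 4229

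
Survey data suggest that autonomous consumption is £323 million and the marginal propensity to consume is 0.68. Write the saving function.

S = -323 + 0.32Y

S = Y − C = Y − (323 + 0.68Y) = -323 + (1 − 0.68)Y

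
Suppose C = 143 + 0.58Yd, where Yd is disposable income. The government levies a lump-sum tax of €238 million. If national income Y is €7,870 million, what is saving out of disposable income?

S = 3062.44

Yd = Y − T = 7870 − 238 = 7632
C = 143 + 0.58(7632) = 143 + 4426.56 = 4569.56
S = Yd − C = 7632 − 4569.56 = 3062.44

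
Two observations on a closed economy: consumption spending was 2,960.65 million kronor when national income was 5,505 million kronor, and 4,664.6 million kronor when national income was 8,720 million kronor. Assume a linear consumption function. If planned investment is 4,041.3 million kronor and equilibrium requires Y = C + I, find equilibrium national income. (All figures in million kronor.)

Y = 8690

MPC = (4664.6 − 2960.65)/(8720 − 5505) = 1703.95/3215 = 0.53
a = 2960.65 − 0.53(5505) = 43
Equilibrium: Y = 43 + 0.53Y + 4041.3
0.47Y = 4084.3, so Y = 4084.3/0.47 = 8690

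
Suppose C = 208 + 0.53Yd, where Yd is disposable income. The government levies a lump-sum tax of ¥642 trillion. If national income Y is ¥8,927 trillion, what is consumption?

Yd = Y − T = 8927 − 642 = 8285
C = 208 + 0.53(8285) = 208 + 4391.05 = 4599.05

C = 4599.05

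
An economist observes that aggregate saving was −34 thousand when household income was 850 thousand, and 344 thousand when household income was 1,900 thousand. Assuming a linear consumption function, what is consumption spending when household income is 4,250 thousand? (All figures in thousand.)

MPS = ΔS/ΔY = (344 − (-34))/(1900 − 850) = 378/1050 = 0.36
MPC = 1 − MPS = 0.64
Autonomous saving = -34 − 0.36(850) = -340, so a = 340
C = 340 + 0.64(4250) = 340 + 2720 = 3060

C = 3060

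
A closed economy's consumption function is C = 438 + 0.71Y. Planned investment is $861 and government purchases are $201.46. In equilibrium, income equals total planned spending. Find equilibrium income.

Y = C + I + G = 438 + 0.71Y + 861 + 201.46
Y − 0.71Y = 1500.46
0.29Y = 1500.46, so Y = 1500.46/0.29 = 5174

Y = 5174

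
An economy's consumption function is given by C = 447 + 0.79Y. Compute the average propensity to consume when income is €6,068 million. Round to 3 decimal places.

C = 447 + 0.79(6068) = 5240.72
APC = C/Y = 5240.72/6068 = 0.864

APC = 0.864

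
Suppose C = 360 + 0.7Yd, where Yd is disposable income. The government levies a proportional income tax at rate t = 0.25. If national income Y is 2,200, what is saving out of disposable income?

S = 135

Yd = (1 − 0.25)(2200) = 0.75(2200) = 1650
C = 360 + 0.7(1650) = 360 + 1155 = 1515
S = Yd − C = 1650 − 1515 = 135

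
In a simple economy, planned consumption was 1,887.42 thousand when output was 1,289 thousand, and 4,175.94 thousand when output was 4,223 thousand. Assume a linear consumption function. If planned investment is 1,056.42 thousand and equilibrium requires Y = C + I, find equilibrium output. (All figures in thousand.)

MPC = (4175.94 − 1887.42)/(4223 − 1289) = 2288.52/2934 = 0.78
a = 1887.42 − 0.78(1289) = 882
Equilibrium: Y = 882 + 0.78Y + 1056.42
0.22Y = 1938.42, so Y = 1938.42/0.22 = 8811

Y = 8811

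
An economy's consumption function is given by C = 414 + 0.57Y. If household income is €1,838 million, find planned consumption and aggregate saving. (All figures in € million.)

C = 414 + 0.57(1838) = 414 + 1047.66 = 1461.66
S = Y − C = 1838 − 1461.66 = 376.34

C = 1461.66; S = 376.34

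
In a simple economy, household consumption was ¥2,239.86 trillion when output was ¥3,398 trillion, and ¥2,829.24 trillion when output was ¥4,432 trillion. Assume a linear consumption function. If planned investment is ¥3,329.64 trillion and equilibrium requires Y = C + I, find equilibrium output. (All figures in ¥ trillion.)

Y = 8448

MPC = (2829.24 − 2239.86)/(4432 − 3398) = 589.38/1034 = 0.57
a = 2239.86 − 0.57(3398) = 303
Equilibrium: Y = 303 + 0.57Y + 3329.64
0.43Y = 3632.64, so Y = 3632.64/0.43 = 8448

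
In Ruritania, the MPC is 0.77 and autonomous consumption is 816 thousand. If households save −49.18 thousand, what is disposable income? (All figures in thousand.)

S = Y − C = -816 + 0.23Y
-816 + 0.23Y = -49.18, so 0.23Y = 766.82 and Y = 3334

Y = 3334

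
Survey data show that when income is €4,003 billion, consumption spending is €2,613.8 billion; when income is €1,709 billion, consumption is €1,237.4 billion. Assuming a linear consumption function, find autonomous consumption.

MPC = ΔC/ΔY = (2613.8 − 1237.4)/(4003 − 1709) = 1376.4/2294 = 0.6
a = C − MPC·Y = 1237.4 − 0.6(1709) = 1237.4 − 1025.4 = 212

a = 212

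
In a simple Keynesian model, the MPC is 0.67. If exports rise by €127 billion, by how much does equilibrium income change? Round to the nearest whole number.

ΔY ≈ 385

The multiplier is 1/(1 − MPC) = 1/0.33.
ΔY = 127/0.33 = 384.85 ≈ 385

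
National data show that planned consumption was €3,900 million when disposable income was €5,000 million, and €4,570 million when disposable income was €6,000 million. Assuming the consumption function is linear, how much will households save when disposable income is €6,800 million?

MPC = (4570 − 3900)/(6000 − 5000) = 670/1000 = 0.67
a = 3900 − 0.67(5000) = 3900 − 3350 = 550
C = 550 + 0.67(6800) = 5106
S = 6800 − 5106 = 1694

S = 1694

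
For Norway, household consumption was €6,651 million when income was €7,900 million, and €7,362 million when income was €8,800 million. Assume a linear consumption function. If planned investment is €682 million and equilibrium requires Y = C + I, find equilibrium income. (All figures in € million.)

MPC = (7362 − 6651)/(8800 − 7900) = 711/900 = 0.79
a = 6651 − 0.79(7900) = 410
Equilibrium: Y = 410 + 0.79Y + 682
0.21Y = 1092, so Y = 1092/0.21 = 5200

Y = 5200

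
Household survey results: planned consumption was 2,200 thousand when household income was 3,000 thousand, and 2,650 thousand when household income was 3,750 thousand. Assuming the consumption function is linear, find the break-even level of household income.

Y = 1000

MPC = (2650 − 2200)/(3750 − 3000) = 450/750 = 0.6
a = 2200 − 0.6(3000) = 2200 − 1800 = 400
Break-even: Y = a/(1−MPC) = 400/0.4 = 1000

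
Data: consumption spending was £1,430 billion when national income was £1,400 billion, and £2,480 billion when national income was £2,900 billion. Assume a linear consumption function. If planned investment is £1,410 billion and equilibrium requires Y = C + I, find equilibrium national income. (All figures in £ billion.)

Y = 6200

MPC = (2480 − 1430)/(2900 − 1400) = 1050/1500 = 0.7
a = 1430 − 0.7(1400) = 450
Equilibrium: Y = 450 + 0.7Y + 1410
0.3Y = 1860, so Y = 1860/0.3 = 6200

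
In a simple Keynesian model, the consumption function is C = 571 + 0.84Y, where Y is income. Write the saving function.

S = Y − C = Y − (571 + 0.84Y) = -571 + (1 − 0.84)Y

S = -571 + 0.16Y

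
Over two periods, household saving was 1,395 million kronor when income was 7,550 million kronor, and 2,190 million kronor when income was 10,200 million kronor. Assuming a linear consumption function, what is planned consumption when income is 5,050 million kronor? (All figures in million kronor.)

C = 4405

MPS = ΔS/ΔY = (2190 − 1395)/(10200 − 7550) = 795/2650 = 0.3
MPC = 1 − MPS = 0.7
Autonomous saving = 1395 − 0.3(7550) = -870, so a = 870
C = 870 + 0.7(5050) = 870 + 3535 = 4405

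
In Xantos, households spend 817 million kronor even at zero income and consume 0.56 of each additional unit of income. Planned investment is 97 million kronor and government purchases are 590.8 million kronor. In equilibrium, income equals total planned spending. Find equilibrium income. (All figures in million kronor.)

Y = C + I + G = 817 + 0.56Y + 97 + 590.8
Y − 0.56Y = 1504.8
0.44Y = 1504.8, so Y = 1504.8/0.44 = 3420

Y = 3420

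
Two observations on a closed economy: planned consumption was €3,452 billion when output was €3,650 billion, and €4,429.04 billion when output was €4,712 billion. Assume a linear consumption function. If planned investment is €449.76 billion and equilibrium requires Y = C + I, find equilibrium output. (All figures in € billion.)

Y = 6797

MPC = (4429.04 − 3452)/(4712 − 3650) = 977.04/1062 = 0.92
a = 3452 − 0.92(3650) = 94
Equilibrium: Y = 94 + 0.92Y + 449.76
0.08Y = 543.76, so Y = 543.76/0.08 = 6797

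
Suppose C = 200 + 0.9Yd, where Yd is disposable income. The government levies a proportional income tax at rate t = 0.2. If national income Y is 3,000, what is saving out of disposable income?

Yd = (1 − 0.2)(3000) = 0.8(3000) = 2400
C = 200 + 0.9(2400) = 200 + 2160 = 2360
S = Yd − C = 2400 − 2360 = 40

S = 40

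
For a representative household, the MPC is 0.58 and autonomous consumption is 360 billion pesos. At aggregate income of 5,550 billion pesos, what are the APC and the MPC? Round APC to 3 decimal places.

MPC = 0.58 (the slope of the consumption function)
C = 360 + 0.58(5550) = 3579, so APC = 3579/5550 = 0.645

APC = 0.645; MPC = 0.58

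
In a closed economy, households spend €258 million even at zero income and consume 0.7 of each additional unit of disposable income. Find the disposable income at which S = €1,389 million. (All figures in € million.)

Y = 5490

S = Y − C = -258 + 0.3Y
-258 + 0.3Y = 1389, so 0.3Y = 1647 and Y = 5490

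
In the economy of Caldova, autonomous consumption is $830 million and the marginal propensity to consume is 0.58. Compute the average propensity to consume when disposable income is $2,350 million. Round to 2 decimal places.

APC = 0.93

C = 830 + 0.58(2350) = 2193
APC = C/Y = 2193/2350 = 0.93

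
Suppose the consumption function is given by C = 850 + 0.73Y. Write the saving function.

S = Y − C = Y − (850 + 0.73Y) = -850 + (1 − 0.73)Y

S = -850 + 0.27Y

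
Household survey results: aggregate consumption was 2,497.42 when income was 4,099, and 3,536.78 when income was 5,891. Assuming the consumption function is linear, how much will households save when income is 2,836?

MPC = (3536.78 − 2497.42)/(5891 − 4099) = 1039.36/1792 = 0.58
a = 2497.42 − 0.58(4099) = 2497.42 − 2377.42 = 120
C = 120 + 0.58(2836) = 1764.88
S = 2836 − 1764.88 = 1071.12

S = 1071.12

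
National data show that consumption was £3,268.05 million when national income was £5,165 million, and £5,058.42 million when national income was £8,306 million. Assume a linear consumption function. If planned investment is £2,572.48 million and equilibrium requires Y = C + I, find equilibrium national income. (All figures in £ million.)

MPC = (5058.42 − 3268.05)/(8306 − 5165) = 1790.37/3141 = 0.57
a = 3268.05 − 0.57(5165) = 324
Equilibrium: Y = 324 + 0.57Y + 2572.48
0.43Y = 2896.48, so Y = 2896.48/0.43 = 6736

Y = 6736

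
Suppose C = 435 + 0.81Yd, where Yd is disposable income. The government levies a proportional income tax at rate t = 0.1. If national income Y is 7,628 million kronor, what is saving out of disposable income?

S = 869.388

Yd = (1 − 0.1)(7628) = 0.9(7628) = 6865.2
C = 435 + 0.81(6865.2) = 435 + 5560.812 = 5995.812
S = Yd − C = 6865.2 − 5995.812 = 869.388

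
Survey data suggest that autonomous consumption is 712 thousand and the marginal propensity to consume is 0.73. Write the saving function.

S = Y − C = Y − (712 + 0.73Y) = -712 + (1 − 0.73)Y

S = -712 + 0.27Y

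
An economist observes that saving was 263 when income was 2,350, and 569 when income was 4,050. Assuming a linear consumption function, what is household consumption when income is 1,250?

C = 1185

MPS = ΔS/ΔY = (569 − 263)/(4050 − 2350) = 306/1700 = 0.18
MPC = 1 − MPS = 0.82
Autonomous saving = 263 − 0.18(2350) = -160, so a = 160
C = 160 + 0.82(1250) = 160 + 1025 = 1185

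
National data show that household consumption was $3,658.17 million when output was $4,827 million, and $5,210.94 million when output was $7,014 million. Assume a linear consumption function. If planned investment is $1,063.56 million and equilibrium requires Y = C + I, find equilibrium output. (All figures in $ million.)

MPC = (5210.94 − 3658.17)/(7014 − 4827) = 1552.77/2187 = 0.71
a = 3658.17 − 0.71(4827) = 231
Equilibrium: Y = 231 + 0.71Y + 1063.56
0.29Y = 1294.56, so Y = 1294.56/0.29 = 4464

Y = 4464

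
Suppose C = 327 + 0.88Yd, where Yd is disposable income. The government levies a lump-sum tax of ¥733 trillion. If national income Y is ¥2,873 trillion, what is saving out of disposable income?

Yd = Y − T = 2873 − 733 = 2140
C = 327 + 0.88(2140) = 327 + 1883.2 = 2210.2
S = Yd − C = 2140 − 2210.2 = -70.2

S = -70.2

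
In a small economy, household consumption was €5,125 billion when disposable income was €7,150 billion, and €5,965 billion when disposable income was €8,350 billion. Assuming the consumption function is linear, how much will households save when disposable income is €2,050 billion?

S = 495

MPC = (5965 − 5125)/(8350 − 7150) = 840/1200 = 0.7
a = 5125 − 0.7(7150) = 5125 − 5005 = 120
C = 120 + 0.7(2050) = 1555
S = 2050 − 1555 = 495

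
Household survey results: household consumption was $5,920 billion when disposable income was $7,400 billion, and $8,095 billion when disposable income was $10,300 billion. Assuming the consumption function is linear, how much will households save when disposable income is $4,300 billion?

S = 705

MPC = (8095 − 5920)/(10300 − 7400) = 2175/2900 = 0.75
a = 5920 − 0.75(7400) = 5920 − 5550 = 370
C = 370 + 0.75(4300) = 3595
S = 4300 − 3595 = 705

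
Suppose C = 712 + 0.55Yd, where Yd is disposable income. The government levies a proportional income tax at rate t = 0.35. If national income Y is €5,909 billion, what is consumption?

C = 2824.4675

Yd = (1 − 0.35)(5909) = 0.65(5909) = 3840.85
C = 712 + 0.55(3840.85) = 712 + 2112.4675 = 2824.4675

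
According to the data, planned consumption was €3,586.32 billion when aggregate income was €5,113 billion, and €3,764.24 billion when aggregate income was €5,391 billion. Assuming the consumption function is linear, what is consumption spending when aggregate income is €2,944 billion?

C = 2198.16

MPC = (3764.24 − 3586.32)/(5391 − 5113) = 177.92/278 = 0.64
a = 3586.32 − 0.64(5113) = 3586.32 − 3272.32 = 314
C = 314 + 0.64(2944) = 314 + 1884.16 = 2198.16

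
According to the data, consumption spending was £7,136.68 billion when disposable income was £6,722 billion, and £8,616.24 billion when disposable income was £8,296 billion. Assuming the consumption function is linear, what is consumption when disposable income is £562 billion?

MPC = (8616.24 − 7136.68)/(8296 − 6722) = 1479.56/1574 = 0.94
a = 7136.68 − 0.94(6722) = 7136.68 − 6318.68 = 818
C = 818 + 0.94(562) = 818 + 528.28 = 1346.28

C = 1346.28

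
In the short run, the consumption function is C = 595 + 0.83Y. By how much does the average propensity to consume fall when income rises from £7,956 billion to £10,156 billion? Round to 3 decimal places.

At Y = 7956: C = 595 + 0.83(7956) = 7198.48, APC = 7198.48/7956 = 0.9048
At Y = 10156: C = 9024.48, APC = 9024.48/10156 = 0.8886
Fall in APC = 0.9048 − 0.8886 = 0.0162 ≈ 0.016

ΔAPC = 0.016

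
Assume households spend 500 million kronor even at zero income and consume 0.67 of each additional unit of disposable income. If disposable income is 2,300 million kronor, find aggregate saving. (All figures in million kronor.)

C = 500 + 0.67(2300) = 500 + 1541 = 2041
S = Y − C = 2300 − 2041 = 259

S = 259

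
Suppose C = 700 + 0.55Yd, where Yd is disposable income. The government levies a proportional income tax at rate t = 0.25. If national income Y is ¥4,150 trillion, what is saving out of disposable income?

S = 700.625

Yd = (1 − 0.25)(4150) = 0.75(4150) = 3112.5
C = 700 + 0.55(3112.5) = 700 + 1711.875 = 2411.875
S = Yd − C = 3112.5 − 2411.875 = 700.625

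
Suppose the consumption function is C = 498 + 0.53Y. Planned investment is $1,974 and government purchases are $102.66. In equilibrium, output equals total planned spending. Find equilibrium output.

Y = 5478

Y = C + I + G = 498 + 0.53Y + 1974 + 102.66
Y − 0.53Y = 2574.66
0.47Y = 2574.66, so Y = 2574.66/0.47 = 5478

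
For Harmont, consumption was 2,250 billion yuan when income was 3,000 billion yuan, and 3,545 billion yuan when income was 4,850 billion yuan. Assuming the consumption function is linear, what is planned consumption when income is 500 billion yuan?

MPC = (3545 − 2250)/(4850 − 3000) = 1295/1850 = 0.7
a = 2250 − 0.7(3000) = 2250 − 2100 = 150
C = 150 + 0.7(500) = 150 + 350 = 500

C = 500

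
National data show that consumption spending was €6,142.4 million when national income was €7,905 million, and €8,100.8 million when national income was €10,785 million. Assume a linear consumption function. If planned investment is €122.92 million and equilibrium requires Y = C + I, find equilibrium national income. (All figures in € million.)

Y = 2781

MPC = (8100.8 − 6142.4)/(10785 − 7905) = 1958.4/2880 = 0.68
a = 6142.4 − 0.68(7905) = 767
Equilibrium: Y = 767 + 0.68Y + 122.92
0.32Y = 889.92, so Y = 889.92/0.32 = 2781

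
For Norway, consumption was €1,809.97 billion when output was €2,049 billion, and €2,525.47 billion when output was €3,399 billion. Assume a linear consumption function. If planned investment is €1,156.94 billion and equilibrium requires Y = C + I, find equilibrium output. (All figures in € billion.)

Y = 4002

MPC = (2525.47 − 1809.97)/(3399 − 2049) = 715.5/1350 = 0.53
a = 1809.97 − 0.53(2049) = 724
Equilibrium: Y = 724 + 0.53Y + 1156.94
0.47Y = 1880.94, so Y = 1880.94/0.47 = 4002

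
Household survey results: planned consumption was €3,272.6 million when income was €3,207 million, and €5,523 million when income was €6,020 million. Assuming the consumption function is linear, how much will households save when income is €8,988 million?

S = 1090.6

MPC = (5523 − 3272.6)/(6020 − 3207) = 2250.4/2813 = 0.8
a = 3272.6 − 0.8(3207) = 3272.6 − 2565.6 = 707
C = 707 + 0.8(8988) = 7897.4
S = 8988 − 7897.4 = 1090.6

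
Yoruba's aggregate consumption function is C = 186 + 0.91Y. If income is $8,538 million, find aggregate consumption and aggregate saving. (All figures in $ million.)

C = 7955.58; S = 582.42

C = 186 + 0.91(8538) = 186 + 7769.58 = 7955.58
S = Y − C = 8538 − 7955.58 = 582.42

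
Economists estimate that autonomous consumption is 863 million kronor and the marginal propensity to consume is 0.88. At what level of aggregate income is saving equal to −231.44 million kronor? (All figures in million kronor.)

Y = 5263

S = Y − C = -863 + 0.12Y
-863 + 0.12Y = -231.44, so 0.12Y = 631.56 and Y = 5263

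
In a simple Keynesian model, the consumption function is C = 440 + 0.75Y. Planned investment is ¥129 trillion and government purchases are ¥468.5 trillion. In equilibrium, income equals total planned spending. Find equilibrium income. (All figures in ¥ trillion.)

Y = 4150

Y = C + I + G = 440 + 0.75Y + 129 + 468.5
Y − 0.75Y = 1037.5
0.25Y = 1037.5, so Y = 1037.5/0.25 = 4150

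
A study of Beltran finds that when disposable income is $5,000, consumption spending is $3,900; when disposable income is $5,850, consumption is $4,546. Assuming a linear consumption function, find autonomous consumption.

a = 100

MPC = ΔC/ΔY = (4546 − 3900)/(5850 − 5000) = 646/850 = 0.76
a = C − MPC·Y = 3900 − 0.76(5000) = 3900 − 3800 = 100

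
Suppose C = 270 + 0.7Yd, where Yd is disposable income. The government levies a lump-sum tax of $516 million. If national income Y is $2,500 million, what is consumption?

Yd = Y − T = 2500 − 516 = 1984
C = 270 + 0.7(1984) = 270 + 1388.8 = 1658.8

C = 1658.8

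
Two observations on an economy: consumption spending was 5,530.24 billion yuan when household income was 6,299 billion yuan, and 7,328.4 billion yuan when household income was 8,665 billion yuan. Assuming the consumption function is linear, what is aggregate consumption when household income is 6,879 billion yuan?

MPC = (7328.4 − 5530.24)/(8665 − 6299) = 1798.16/2366 = 0.76
a = 5530.24 − 0.76(6299) = 5530.24 − 4787.24 = 743
C = 743 + 0.76(6879) = 743 + 5228.04 = 5971.04

C = 5971.04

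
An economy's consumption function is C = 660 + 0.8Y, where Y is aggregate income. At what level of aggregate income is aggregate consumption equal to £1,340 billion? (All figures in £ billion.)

660 + 0.8Y = 1340
0.8Y = 680, so Y = 680/0.8 = 850

Y = 850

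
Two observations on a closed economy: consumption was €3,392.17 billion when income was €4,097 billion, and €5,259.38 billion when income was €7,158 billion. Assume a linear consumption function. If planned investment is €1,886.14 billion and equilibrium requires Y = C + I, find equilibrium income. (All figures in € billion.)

MPC = (5259.38 − 3392.17)/(7158 − 4097) = 1867.21/3061 = 0.61
a = 3392.17 − 0.61(4097) = 893
Equilibrium: Y = 893 + 0.61Y + 1886.14
0.39Y = 2779.14, so Y = 2779.14/0.39 = 7126

Y = 7126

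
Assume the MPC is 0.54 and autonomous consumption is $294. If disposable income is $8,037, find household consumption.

C = 294 + 0.54(8037) = 294 + 4339.98 = 4633.98

C = 4633.98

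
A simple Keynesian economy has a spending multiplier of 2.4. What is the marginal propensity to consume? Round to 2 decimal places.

MPC = 0.58

k = 1/(1 − MPC), so 1 − MPC = 1/k = 1/2.4 = 0.4167
MPC = 1 − 0.4167 = 0.58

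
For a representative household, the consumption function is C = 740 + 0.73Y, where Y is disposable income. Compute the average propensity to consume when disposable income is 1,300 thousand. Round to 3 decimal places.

APC = 1.299

C = 740 + 0.73(1300) = 1689
APC = C/Y = 1689/1300 = 1.299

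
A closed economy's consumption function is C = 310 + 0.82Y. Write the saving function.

S = Y − C = Y − (310 + 0.82Y) = -310 + (1 − 0.82)Y

S = -310 + 0.18Y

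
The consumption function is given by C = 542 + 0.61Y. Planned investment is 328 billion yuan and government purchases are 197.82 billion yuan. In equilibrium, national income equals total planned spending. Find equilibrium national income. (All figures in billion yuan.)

Y = 2738

Y = C + I + G = 542 + 0.61Y + 328 + 197.82
Y − 0.61Y = 1067.82
0.39Y = 1067.82, so Y = 1067.82/0.39 = 2738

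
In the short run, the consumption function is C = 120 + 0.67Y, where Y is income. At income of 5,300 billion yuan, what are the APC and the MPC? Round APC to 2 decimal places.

MPC = 0.67 (the slope of the consumption function)
C = 120 + 0.67(5300) = 3671, so APC = 3671/5300 = 0.69

APC = 0.69; MPC = 0.67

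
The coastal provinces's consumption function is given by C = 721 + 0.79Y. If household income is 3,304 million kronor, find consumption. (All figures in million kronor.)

C = 721 + 0.79(3304) = 721 + 2610.16 = 3331.16

C = 3331.16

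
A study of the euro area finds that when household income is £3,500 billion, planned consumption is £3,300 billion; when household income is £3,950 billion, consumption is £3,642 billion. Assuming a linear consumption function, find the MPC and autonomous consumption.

MPC = 0.76; a = 640

MPC = ΔC/ΔY = (3642 − 3300)/(3950 − 3500) = 342/450 = 0.76
a = C − MPC·Y = 3300 − 0.76(3500) = 3300 − 2660 = 640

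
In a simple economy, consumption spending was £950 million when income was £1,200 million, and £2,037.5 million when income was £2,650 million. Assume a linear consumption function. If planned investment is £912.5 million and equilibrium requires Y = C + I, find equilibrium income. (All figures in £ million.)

Y = 3850

MPC = (2037.5 − 950)/(2650 − 1200) = 1087.5/1450 = 0.75
a = 950 − 0.75(1200) = 50
Equilibrium: Y = 50 + 0.75Y + 912.5
0.25Y = 962.5, so Y = 962.5/0.25 = 3850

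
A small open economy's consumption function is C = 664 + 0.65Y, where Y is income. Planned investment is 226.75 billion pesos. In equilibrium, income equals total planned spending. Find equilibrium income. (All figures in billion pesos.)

Y = 2545

Y = C + I = 664 + 0.65Y + 226.75
Y − 0.65Y = 890.75
0.35Y = 890.75, so Y = 890.75/0.35 = 2545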